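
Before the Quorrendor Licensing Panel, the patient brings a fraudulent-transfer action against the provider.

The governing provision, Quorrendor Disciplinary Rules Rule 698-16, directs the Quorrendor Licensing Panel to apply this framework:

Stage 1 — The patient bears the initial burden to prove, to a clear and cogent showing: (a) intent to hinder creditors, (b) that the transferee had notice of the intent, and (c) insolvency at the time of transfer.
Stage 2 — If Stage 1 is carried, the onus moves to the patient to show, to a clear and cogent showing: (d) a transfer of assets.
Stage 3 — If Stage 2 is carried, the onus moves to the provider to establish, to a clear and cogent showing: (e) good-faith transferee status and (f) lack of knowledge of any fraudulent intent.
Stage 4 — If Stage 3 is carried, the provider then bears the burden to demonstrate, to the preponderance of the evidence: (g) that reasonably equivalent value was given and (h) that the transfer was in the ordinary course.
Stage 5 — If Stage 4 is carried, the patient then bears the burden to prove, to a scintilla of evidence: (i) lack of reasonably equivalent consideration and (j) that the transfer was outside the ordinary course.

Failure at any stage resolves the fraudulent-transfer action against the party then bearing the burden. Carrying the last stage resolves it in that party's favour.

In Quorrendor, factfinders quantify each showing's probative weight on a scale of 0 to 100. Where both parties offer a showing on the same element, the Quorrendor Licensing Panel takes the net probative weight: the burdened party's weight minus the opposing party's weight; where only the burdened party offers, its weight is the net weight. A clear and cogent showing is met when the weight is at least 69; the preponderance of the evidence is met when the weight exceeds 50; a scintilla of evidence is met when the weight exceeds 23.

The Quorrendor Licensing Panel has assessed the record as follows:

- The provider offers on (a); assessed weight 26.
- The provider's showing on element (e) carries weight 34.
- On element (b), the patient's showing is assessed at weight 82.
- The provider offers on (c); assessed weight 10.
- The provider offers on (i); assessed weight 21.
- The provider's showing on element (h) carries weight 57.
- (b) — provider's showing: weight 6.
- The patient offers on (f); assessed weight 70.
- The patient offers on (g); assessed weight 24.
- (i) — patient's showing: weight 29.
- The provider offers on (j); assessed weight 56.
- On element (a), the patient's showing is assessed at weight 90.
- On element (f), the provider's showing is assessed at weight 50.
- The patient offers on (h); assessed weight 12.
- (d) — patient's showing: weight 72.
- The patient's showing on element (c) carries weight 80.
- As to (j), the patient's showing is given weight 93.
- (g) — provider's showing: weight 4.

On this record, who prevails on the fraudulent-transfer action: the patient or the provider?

provider

Stage 1 (patient, a clear and cogent showing, weight is at least 69): (a) net 90−26=64 < 69 — fails; (b) net 82−6=76 ≥ 69 — meets; (c) net 80−10=70 ≥ 69 — meets.
  Not every element is met, so the patient fails to carry Stage 1.
So the provider prevails.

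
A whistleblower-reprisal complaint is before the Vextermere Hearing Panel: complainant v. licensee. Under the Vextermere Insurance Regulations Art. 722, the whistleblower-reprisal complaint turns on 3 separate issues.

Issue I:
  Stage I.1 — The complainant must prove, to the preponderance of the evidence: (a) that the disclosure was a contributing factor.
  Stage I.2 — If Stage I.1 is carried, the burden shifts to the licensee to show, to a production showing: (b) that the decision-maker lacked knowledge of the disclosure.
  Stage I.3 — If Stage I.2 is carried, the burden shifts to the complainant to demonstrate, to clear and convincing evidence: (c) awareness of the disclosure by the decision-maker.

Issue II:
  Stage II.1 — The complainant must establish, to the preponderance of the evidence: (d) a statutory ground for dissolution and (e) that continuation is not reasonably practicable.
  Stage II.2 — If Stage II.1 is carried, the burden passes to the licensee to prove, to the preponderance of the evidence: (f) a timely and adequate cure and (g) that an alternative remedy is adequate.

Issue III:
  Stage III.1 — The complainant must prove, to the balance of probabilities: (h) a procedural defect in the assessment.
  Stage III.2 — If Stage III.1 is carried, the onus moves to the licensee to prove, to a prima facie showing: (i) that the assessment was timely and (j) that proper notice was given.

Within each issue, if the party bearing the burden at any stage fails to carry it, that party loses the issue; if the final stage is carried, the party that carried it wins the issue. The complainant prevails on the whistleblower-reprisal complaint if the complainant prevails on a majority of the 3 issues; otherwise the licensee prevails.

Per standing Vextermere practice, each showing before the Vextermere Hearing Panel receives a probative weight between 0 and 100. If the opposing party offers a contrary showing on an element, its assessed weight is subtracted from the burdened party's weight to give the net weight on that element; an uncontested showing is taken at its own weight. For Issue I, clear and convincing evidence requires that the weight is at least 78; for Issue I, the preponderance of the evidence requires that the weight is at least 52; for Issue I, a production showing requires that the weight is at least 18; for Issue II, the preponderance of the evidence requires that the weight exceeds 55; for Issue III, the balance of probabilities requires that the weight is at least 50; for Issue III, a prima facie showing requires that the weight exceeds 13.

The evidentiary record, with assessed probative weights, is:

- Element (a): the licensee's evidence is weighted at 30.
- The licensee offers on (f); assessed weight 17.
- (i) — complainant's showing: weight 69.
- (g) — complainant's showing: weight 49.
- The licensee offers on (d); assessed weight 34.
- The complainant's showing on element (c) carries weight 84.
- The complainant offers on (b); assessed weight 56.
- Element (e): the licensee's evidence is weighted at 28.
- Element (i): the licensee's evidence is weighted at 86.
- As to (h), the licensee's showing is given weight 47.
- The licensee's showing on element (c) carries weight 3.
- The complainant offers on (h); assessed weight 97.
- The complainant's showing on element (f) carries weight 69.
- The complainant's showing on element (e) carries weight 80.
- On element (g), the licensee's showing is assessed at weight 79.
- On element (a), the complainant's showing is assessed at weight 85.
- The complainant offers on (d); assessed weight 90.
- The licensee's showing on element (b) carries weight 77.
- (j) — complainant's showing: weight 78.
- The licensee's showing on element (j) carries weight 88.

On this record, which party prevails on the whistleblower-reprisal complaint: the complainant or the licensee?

complainant

— Issue I —
At Stage I.1 the complainant must meet the preponderance of the evidence (weight is at least 52): on (a) the weight is 85 less the opposing 30 gives net 55, ≥ 52, so (a) meets the standard.
  All elements met. The burden passes to the licensee.
At Stage I.2 the licensee must meet a production showing (weight is at least 18): on (b) the weight is 77 less the opposing 56 gives net 21, ≥ 18, so (b) meets the standard.
  The licensee carries Stage I.2; the complainant now bears the burden.
At Stage I.3 the complainant must meet clear and convincing evidence (weight is at least 78): on (c) the weight is 84 less the opposing 3 gives net 81, ≥ 78, so (c) meets the standard.
  All elements met at the final stage.
With every stage satisfied, the complainant prevails on this issue.
— Issue II —
Stage II.1 — burden on complainant; standard: the preponderance of the evidence (weight exceeds 55).
    (d): 90 − 34 = 56 > 55 [met]
    (e): 80 − 28 = 52 ≤ 55 [not met]
  Stage II.1 not carried; the complainant fails its burden.
So the licensee prevails on this issue.
— Issue III —
Stage III.1 (complainant, the balance of probabilities, weight is at least 50): (h) net 97−47=50 ≥ 50 — meets.
  All elements met. The burden passes to the licensee.
Stage III.2 (licensee, a prima facie showing, weight exceeds 13): (i) net 86−69=17 > 13 — meets; (j) net 88−78=10 ≤ 13 — fails.
  The licensee does not carry Stage III.2.
The analysis ends at Stage III.2; the complainant prevails on this issue.
Per-issue: Issue I → complainant; Issue II → licensee; Issue III → complainant. The complainant must prevail on a majority of issues; overall, the complainant prevails.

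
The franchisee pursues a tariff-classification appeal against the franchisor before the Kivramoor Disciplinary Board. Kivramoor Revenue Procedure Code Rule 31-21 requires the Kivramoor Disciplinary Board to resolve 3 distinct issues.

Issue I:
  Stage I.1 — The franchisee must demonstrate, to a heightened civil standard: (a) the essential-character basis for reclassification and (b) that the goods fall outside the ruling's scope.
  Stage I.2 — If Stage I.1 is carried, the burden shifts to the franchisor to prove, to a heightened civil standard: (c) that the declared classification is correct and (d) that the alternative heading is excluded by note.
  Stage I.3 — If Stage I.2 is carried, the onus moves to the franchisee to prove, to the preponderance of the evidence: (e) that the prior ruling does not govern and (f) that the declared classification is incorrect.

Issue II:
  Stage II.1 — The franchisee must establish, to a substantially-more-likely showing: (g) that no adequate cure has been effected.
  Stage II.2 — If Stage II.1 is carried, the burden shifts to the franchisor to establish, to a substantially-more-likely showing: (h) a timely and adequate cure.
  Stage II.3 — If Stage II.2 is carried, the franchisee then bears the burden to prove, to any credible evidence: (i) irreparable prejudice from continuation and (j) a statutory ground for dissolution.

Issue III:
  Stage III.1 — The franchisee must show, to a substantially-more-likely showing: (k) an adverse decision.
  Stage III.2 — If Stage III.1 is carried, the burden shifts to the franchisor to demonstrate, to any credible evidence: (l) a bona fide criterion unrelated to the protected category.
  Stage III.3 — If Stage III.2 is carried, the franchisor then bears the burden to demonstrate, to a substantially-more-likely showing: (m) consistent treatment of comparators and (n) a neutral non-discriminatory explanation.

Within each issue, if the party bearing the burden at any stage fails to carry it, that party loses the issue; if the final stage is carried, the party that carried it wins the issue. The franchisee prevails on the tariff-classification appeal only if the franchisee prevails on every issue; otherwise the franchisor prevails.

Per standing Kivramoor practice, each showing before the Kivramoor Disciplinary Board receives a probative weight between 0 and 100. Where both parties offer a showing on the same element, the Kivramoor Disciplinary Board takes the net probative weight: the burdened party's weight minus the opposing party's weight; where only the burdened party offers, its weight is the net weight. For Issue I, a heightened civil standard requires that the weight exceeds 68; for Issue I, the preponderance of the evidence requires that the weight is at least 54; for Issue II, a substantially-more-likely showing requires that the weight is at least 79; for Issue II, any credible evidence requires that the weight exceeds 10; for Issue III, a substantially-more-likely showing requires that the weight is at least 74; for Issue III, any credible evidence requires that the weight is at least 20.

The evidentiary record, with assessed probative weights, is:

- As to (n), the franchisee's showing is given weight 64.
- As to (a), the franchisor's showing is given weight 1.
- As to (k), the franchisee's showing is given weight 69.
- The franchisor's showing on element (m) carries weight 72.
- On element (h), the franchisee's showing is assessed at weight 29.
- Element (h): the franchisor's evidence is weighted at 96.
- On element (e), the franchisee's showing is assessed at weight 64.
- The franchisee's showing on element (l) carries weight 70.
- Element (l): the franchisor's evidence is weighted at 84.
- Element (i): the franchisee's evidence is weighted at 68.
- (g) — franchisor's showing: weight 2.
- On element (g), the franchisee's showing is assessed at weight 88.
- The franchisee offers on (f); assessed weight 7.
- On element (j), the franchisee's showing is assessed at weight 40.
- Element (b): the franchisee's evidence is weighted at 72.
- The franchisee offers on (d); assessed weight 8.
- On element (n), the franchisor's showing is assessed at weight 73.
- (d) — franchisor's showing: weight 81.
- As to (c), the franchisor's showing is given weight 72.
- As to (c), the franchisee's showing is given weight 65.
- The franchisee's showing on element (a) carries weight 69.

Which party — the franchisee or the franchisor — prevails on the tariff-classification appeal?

franchisor

— Issue I —
Stage I.1 (franchisee, a heightened civil standard, weight exceeds 68): (a) net 69−1=68 ≤ 68 — fails; (b) 72 > 68 — meets.
  Stage I.1 not carried; the franchisee fails its burden.
The franchisor prevails on this issue.
— Issue II —
Stage II.1 — burden on franchisee; standard: a substantially-more-likely showing (weight is at least 79).
    (g): 88 − 2 = 86 ≥ 79 [met]
  The franchisee carries Stage II.1; the franchisor now bears the burden.
Stage II.2 — burden on franchisor; standard: a substantially-more-likely showing (weight is at least 79).
    (h): 96 − 29 = 67 < 79 [not met]
  Stage II.2 not carried; the franchisor fails its burden.
The analysis ends at Stage II.2; the franchisee prevails on this issue.
— Issue III —
At Stage III.1 the franchisee must meet a substantially-more-likely showing (weight is at least 74): on (k) the weight is 69, which does not reach 74, so (k) does not meet the standard.
  Not every element is met, so the franchisee fails to carry Stage III.1.
The analysis ends at Stage III.1; the franchisor prevails on this issue.
Per-issue: Issue I → franchisor; Issue II → franchisee; Issue III → franchisor. The franchisee must prevail on every issue; overall, the franchisor prevails.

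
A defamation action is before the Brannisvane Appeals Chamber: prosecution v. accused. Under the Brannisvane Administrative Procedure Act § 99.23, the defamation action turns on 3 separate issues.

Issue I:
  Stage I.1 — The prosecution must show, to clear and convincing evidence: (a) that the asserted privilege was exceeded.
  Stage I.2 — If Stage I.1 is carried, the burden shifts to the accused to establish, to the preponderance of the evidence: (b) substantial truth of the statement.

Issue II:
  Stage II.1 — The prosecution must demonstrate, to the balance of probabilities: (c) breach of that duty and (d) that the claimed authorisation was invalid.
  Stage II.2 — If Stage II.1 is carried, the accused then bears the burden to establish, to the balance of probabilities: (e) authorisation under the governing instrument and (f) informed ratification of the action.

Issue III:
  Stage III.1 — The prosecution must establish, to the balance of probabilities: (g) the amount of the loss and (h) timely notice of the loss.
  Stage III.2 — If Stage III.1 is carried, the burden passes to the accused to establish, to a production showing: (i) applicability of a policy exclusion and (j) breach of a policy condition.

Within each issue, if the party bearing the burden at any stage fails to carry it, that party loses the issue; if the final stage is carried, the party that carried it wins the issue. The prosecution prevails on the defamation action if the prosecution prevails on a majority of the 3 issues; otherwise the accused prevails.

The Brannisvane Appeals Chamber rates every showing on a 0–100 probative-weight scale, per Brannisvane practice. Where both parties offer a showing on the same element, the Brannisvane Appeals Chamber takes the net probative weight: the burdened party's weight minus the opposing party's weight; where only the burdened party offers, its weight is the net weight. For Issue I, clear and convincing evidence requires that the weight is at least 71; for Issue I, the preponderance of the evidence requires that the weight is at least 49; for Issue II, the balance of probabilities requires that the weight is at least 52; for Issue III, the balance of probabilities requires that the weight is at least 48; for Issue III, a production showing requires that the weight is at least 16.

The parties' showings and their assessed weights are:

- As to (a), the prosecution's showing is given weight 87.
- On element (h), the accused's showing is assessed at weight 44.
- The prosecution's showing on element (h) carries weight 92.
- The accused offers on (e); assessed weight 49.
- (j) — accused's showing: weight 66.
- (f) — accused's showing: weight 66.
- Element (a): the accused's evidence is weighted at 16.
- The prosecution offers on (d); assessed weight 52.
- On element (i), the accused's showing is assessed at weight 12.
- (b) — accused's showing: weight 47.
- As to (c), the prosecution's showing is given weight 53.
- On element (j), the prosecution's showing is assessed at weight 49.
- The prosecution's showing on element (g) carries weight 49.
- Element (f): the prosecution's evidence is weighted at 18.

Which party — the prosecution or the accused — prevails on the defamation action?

prosecution

— Issue I —
Stage I.1 — burden on prosecution; standard: clear and convincing evidence (weight is at least 71).
    (a): 87 − 16 = 71 ≥ 71 [met]
  Stage I.1 is satisfied; the onus moves to the accused.
Stage I.2 — burden on accused; standard: the preponderance of the evidence (weight is at least 49).
    (b): 47 < 49 [not met]
  Not every element is met, so the accused fails to carry Stage I.2.
The prosecution prevails on this issue.
— Issue II —
Stage II.1 (prosecution, the balance of probabilities, weight is at least 52): (c) 53 ≥ 52 — meets; (d) 52 ≥ 52 — meets.
  Stage II.1 carried; the burden shifts to the accused.
Stage II.2 (accused, the balance of probabilities, weight is at least 52): (e) 49 < 52 — fails; (f) net 66−18=48 < 52 — fails.
  Not every element is met, so the accused fails to carry Stage II.2.
The analysis ends at Stage II.2; the prosecution prevails on this issue.
— Issue III —
Stage III.1 — burden on prosecution; standard: the balance of probabilities (weight is at least 48).
    (g): 49 ≥ 48 [met]
    (h): 92 − 44 = 48 ≥ 48 [met]
  Stage III.1 carried; the burden shifts to the accused.
Stage III.2 — burden on accused; standard: a production showing (weight is at least 16).
    (i): 12 < 16 [not met]
    (j): 66 − 49 = 17 ≥ 16 [met]
  Not every element is met, so the accused fails to carry Stage III.2.
The analysis ends at Stage III.2; the prosecution prevails on this issue.
Per-issue: Issue I → prosecution; Issue II → prosecution; Issue III → prosecution. The prosecution must prevail on a majority of issues; overall, the prosecution prevails.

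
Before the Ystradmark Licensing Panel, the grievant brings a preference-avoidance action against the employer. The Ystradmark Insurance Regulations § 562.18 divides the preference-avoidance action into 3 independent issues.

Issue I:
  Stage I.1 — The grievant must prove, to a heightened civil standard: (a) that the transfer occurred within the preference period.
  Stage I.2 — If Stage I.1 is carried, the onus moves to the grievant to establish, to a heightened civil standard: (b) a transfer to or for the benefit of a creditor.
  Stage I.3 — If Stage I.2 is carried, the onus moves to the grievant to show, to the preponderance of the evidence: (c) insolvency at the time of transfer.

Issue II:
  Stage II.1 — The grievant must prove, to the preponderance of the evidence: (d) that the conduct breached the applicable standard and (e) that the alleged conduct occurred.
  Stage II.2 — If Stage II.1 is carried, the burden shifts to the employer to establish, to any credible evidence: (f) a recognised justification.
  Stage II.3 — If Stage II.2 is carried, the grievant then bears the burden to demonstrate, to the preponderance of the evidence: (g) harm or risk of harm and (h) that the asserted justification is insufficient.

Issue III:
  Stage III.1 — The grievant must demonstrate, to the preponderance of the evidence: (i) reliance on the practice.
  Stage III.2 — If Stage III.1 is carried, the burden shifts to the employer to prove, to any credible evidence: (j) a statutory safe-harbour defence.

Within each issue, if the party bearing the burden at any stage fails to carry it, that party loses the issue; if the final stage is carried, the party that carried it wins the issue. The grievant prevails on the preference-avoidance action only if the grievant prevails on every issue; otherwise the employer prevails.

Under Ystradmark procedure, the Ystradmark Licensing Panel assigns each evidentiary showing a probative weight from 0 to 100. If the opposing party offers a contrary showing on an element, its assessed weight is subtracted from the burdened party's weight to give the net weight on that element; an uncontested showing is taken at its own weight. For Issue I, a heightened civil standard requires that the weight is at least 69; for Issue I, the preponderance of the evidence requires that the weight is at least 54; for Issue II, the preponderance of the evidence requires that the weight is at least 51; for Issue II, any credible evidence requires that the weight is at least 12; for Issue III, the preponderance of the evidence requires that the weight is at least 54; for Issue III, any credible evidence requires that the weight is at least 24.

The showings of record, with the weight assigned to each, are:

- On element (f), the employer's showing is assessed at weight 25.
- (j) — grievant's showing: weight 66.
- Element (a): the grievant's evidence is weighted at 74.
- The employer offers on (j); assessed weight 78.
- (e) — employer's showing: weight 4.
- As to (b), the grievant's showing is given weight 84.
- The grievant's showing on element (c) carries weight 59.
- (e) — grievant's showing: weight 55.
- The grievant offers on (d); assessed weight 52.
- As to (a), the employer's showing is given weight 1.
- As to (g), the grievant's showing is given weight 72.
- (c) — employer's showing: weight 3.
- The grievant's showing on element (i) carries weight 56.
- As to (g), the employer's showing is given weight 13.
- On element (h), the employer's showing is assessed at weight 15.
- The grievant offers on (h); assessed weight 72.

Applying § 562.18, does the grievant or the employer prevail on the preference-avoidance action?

— Issue I —
Stage I.1 — burden on grievant; standard: a heightened civil standard (weight is at least 69).
    (a): 74 − 1 = 73 ≥ 69 [met]
  All elements met. The grievant retains the burden for Stage I.2.
Stage I.2 — burden on grievant; standard: a heightened civil standard (weight is at least 69).
    (b): 84 ≥ 69 [met]
  Stage I.2 is satisfied; the grievant continues to bear the burden.
Stage I.3 — burden on grievant; standard: the preponderance of the evidence (weight is at least 54).
    (c): 59 − 3 = 56 ≥ 54 [met]
  The grievant carries the last stage.
All stages carried — the grievant prevails on this issue.
— Issue II —
Stage II.1 (grievant, the preponderance of the evidence, weight is at least 51): (d) 52 ≥ 51 — meets; (e) net 55−4=51 ≥ 51 — meets.
  The grievant carries Stage II.1; the employer now bears the burden.
Stage II.2 (employer, any credible evidence, weight is at least 12): (f) 25 ≥ 12 — meets.
  Stage II.2 carried; the burden shifts to the grievant.
Stage II.3 (grievant, the preponderance of the evidence, weight is at least 51): (g) net 72−13=59 ≥ 51 — meets; (h) net 72−15=57 ≥ 51 — meets.
  Stage II.3 carried; the final stage is satisfied.
All stages carried — the grievant prevails on this issue.
— Issue III —
Stage III.1 — burden on grievant; standard: the preponderance of the evidence (weight is at least 54).
    (i): 56 ≥ 54 [met]
  The grievant carries Stage III.1; the employer now bears the burden.
Stage III.2 — burden on employer; standard: any credible evidence (weight is at least 24).
    (j): 78 − 66 = 12 < 24 [not met]
  Not every element is met, so the employer fails to carry Stage III.2.
The grievant prevails on this issue.
Per-issue: Issue I → grievant; Issue II → grievant; Issue III → grievant. The grievant must prevail on every issue; overall, the grievant prevails.

grievant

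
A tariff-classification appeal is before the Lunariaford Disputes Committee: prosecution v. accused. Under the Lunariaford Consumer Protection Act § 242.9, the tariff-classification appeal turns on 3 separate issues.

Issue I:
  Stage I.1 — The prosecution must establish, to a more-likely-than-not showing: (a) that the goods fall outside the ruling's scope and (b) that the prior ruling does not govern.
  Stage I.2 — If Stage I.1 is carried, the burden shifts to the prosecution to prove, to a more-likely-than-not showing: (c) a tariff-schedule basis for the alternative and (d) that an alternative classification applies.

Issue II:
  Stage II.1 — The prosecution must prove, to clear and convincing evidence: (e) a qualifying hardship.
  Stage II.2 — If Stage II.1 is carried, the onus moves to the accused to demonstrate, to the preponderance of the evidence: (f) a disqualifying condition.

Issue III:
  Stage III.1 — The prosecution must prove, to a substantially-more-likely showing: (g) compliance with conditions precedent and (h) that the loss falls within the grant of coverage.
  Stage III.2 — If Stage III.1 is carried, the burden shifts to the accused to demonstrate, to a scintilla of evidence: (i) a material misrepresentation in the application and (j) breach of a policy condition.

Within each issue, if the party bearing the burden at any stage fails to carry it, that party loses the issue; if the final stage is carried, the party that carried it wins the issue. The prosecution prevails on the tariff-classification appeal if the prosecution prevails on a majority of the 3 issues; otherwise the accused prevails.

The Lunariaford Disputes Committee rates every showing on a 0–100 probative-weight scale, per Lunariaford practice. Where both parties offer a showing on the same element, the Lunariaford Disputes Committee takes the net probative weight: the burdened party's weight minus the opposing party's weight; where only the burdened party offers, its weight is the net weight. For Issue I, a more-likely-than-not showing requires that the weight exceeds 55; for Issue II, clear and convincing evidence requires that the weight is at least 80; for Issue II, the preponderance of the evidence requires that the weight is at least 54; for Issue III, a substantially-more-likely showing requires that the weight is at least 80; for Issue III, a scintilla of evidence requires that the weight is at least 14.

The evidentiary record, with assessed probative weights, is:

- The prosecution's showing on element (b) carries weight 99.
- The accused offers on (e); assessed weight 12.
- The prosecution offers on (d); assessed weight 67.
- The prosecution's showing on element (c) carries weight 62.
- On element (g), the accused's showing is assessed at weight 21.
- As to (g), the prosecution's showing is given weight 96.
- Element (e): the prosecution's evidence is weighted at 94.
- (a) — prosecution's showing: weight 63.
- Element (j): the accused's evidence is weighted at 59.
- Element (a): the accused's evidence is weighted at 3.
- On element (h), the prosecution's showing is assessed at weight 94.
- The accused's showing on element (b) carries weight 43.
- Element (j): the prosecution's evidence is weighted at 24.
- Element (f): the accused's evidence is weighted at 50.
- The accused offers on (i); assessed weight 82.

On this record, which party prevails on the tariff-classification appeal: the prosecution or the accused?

— Issue I —
Stage I.1 — burden on prosecution; standard: a more-likely-than-not showing (weight exceeds 55).
    (a): 63 − 3 = 60 > 55 [met]
    (b): 99 − 43 = 56 > 55 [met]
  Stage I.1 carried; the burden remains with the prosecution.
Stage I.2 — burden on prosecution; standard: a more-likely-than-not showing (weight exceeds 55).
    (c): 62 > 55 [met]
    (d): 67 > 55 [met]
  Stage I.2 carried; the final stage is satisfied.
All stages carried — the prosecution prevails on this issue.
— Issue II —
Stage II.1 (prosecution, clear and convincing evidence, weight is at least 80): (e) net 94−12=82 ≥ 80 — meets.
  The prosecution carries Stage II.1; the accused now bears the burden.
Stage II.2 (accused, the preponderance of the evidence, weight is at least 54): (f) 50 < 54 — fails.
  The accused does not carry Stage II.2.
So the prosecution prevails on this issue.
— Issue III —
At Stage III.1 the prosecution must meet a substantially-more-likely showing (weight is at least 80): on (g) the weight is 96 less the opposing 21 gives net 75, which does not reach 80, so (g) does not meet the standard; on (h) the weight is 94, ≥ 80, so (h) meets the standard.
  Stage III.1 not carried; the prosecution fails its burden.
The accused prevails on this issue.
Per-issue: Issue I → prosecution; Issue II → prosecution; Issue III → accused. The prosecution must prevail on a majority of issues; overall, the prosecution prevails.

prosecution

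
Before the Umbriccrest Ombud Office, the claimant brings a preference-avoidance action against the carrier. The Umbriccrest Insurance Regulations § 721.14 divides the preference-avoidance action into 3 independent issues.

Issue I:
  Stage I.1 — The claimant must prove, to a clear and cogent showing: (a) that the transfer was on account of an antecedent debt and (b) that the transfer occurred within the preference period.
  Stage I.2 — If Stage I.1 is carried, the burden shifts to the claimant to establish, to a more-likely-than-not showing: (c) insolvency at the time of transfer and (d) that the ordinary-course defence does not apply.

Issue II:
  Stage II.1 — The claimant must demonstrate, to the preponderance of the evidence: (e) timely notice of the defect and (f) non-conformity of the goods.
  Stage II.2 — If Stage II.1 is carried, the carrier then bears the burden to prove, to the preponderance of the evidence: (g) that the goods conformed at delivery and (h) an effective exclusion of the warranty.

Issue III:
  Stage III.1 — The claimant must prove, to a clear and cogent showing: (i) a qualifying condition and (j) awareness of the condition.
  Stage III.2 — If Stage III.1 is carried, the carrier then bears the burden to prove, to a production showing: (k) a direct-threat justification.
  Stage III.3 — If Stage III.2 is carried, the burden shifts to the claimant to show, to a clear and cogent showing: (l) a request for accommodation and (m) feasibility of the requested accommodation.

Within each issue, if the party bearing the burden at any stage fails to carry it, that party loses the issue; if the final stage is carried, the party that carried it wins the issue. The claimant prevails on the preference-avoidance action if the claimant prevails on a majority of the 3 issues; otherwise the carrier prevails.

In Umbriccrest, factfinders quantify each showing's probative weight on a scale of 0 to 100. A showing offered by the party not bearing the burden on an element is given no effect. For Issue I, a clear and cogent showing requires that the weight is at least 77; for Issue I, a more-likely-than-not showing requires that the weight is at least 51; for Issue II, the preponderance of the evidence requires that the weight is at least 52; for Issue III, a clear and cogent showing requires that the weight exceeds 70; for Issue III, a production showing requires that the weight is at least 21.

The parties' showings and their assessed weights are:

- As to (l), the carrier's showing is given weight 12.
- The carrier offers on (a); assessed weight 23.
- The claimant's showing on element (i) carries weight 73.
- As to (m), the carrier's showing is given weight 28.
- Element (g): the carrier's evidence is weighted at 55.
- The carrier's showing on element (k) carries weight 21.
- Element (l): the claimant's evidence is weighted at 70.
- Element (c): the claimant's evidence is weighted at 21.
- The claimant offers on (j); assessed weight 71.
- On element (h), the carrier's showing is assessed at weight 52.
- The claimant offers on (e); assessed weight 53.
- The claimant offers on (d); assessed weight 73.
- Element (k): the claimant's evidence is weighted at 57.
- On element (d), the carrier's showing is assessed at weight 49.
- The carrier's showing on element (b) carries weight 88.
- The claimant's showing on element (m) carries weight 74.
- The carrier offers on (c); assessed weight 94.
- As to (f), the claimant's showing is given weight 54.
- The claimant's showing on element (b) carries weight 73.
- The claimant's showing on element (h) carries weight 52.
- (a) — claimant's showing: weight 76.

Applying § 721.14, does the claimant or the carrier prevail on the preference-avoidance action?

carrier

— Issue I —
Stage I.1 — burden on claimant; standard: a clear and cogent showing (weight is at least 77).
    (a): 76 (carrier's 23 disregarded) < 77 [not met]
    (b): 73 (carrier's 88 disregarded) < 77 [not met]
  The claimant does not carry Stage I.1.
So the carrier prevails on this issue.
— Issue II —
Stage II.1 (claimant, the preponderance of the evidence, weight is at least 52): (e) 53 ≥ 52 — meets; (f) 54 ≥ 52 — meets.
  Stage II.1 is satisfied; the onus moves to the carrier.
Stage II.2 (carrier, the preponderance of the evidence, weight is at least 52): (g) 55 ≥ 52 — meets; (h) 52 (claimant's 52 disregarded) ≥ 52 — meets.
  Stage II.2 carried; the final stage is satisfied.
All stages carried — the carrier prevails on this issue.
— Issue III —
Stage III.1 — burden on claimant; standard: a clear and cogent showing (weight exceeds 70).
    (i): 73 > 70 [met]
    (j): 71 > 70 [met]
  Stage III.1 carried; the burden shifts to the carrier.
Stage III.2 — burden on carrier; standard: a production showing (weight is at least 21).
    (k): 21 (claimant's 57 disregarded) ≥ 21 [met]
  The carrier carries Stage III.2; the claimant now bears the burden.
Stage III.3 — burden on claimant; standard: a clear and cogent showing (weight exceeds 70).
    (l): 70 (carrier's 12 disregarded) ≤ 70 [not met]
    (m): 74 (carrier's 28 disregarded) > 70 [met]
  Stage III.3 not carried; the claimant fails its burden.
So the carrier prevails on this issue.
Per-issue: Issue I → carrier; Issue II → carrier; Issue III → carrier. The claimant must prevail on a majority of issues; overall, the carrier prevails.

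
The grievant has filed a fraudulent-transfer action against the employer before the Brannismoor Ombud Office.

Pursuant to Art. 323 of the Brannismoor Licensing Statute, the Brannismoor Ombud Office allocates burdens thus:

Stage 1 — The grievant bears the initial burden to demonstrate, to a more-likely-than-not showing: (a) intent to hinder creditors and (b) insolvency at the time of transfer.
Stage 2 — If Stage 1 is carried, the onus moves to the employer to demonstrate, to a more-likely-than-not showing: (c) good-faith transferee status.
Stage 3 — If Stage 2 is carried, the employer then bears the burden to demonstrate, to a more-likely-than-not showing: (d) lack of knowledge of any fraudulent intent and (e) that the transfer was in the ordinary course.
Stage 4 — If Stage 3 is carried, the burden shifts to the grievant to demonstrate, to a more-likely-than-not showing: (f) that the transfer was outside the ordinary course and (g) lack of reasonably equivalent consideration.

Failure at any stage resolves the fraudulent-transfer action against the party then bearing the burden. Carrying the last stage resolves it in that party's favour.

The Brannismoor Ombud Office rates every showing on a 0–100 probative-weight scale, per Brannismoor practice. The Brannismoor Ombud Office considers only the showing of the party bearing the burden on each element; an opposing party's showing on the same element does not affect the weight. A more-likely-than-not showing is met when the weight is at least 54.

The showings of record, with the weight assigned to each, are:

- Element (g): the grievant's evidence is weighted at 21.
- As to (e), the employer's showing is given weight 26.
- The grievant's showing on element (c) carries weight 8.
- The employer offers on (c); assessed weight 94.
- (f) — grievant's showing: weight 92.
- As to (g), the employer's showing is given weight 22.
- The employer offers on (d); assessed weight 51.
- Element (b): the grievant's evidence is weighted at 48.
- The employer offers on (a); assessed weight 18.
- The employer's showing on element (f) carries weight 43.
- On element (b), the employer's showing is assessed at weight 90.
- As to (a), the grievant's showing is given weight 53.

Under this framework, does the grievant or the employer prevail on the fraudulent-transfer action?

employer

At Stage 1 the grievant must meet a more-likely-than-not showing (weight is at least 54): on (a) the weight is 53 (the employer's 18 is given no effect), < 54, so (a) does not meet the standard; on (b) the weight is 48 (the employer's 90 is given no effect), which does not reach 54, so (b) does not meet the standard.
  Stage 1 not carried; the grievant fails its burden.
So the employer prevails.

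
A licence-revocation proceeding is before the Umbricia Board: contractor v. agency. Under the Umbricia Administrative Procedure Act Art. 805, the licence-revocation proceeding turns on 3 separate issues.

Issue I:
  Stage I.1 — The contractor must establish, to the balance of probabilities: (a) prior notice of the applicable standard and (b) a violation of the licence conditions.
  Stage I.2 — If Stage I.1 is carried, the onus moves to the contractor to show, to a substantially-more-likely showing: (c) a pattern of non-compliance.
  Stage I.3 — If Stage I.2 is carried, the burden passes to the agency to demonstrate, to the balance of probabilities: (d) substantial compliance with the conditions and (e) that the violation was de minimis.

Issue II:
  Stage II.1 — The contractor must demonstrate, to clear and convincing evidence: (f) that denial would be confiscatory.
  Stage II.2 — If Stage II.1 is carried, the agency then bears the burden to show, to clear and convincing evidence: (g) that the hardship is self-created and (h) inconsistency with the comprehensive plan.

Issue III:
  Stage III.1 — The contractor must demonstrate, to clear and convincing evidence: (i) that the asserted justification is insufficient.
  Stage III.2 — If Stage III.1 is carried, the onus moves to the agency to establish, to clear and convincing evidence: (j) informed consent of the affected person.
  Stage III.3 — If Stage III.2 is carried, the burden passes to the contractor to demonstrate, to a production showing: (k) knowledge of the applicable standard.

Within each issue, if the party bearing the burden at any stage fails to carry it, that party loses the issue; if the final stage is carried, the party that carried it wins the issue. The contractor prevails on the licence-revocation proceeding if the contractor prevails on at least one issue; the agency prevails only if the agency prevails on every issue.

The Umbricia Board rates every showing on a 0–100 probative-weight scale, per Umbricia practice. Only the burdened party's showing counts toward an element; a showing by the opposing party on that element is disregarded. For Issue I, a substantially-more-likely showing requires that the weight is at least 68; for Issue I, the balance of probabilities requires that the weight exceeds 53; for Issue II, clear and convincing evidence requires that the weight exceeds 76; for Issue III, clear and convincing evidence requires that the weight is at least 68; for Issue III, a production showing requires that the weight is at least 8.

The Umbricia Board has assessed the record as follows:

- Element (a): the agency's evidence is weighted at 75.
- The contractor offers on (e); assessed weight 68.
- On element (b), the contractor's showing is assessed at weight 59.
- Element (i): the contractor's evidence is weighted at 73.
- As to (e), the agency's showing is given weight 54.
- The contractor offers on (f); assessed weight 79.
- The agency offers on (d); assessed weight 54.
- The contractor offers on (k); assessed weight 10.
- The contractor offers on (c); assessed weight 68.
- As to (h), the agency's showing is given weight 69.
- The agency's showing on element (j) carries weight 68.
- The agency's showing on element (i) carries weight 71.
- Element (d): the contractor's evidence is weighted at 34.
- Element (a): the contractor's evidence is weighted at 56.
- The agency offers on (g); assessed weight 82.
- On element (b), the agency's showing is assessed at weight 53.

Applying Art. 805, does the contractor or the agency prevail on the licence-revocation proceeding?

contractor

— Issue I —
Stage I.1 (contractor, the balance of probabilities, weight exceeds 53): (a) 56 (agency's 75 disregarded) > 53 — meets; (b) 59 (agency's 53 disregarded) > 53 — meets.
  Stage I.1 is satisfied; the contractor continues to bear the burden.
Stage I.2 (contractor, a substantially-more-likely showing, weight is at least 68): (c) 68 ≥ 68 — meets.
  Stage I.2 carried; the burden shifts to the agency.
Stage I.3 (agency, the balance of probabilities, weight exceeds 53): (d) 54 (contractor's 34 disregarded) > 53 — meets; (e) 54 (contractor's 68 disregarded) > 53 — meets.
  Stage I.3 carried; the final stage is satisfied.
Every stage carried; the agency prevails on this issue.
— Issue II —
Stage II.1 (contractor, clear and convincing evidence, weight exceeds 76): (f) 79 > 76 — meets.
  The contractor carries Stage II.1; the agency now bears the burden.
Stage II.2 (agency, clear and convincing evidence, weight exceeds 76): (g) 82 > 76 — meets; (h) 69 ≤ 76 — fails.
  Not every element is met, so the agency fails to carry Stage II.2.
The contractor prevails on this issue.
— Issue III —
Stage III.1 — burden on contractor; standard: clear and convincing evidence (weight is at least 68).
    (i): 73 (agency's 71 disregarded) ≥ 68 [met]
  Stage III.1 carried; the burden shifts to the agency.
Stage III.2 — burden on agency; standard: clear and convincing evidence (weight is at least 68).
    (j): 68 ≥ 68 [met]
  Stage III.2 carried; the burden shifts to the contractor.
Stage III.3 — burden on contractor; standard: a production showing (weight is at least 8).
    (k): 10 ≥ 8 [met]
  The contractor carries the last stage.
All stages carried — the contractor prevails on this issue.
Per-issue: Issue I → agency; Issue II → contractor; Issue III → contractor. The contractor must prevail on at least one issue; overall, the contractor prevails.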